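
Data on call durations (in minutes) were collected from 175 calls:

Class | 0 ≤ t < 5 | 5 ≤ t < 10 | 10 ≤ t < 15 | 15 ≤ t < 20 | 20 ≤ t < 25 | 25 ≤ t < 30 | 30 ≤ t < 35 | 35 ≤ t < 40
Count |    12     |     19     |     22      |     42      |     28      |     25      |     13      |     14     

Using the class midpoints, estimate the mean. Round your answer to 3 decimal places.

Midpoints: 2.5, 7.5, 12.5, 17.5, 22.5, 27.5, 32.5, 37.5
Σfm = 12×2.5 + 19×7.5 + 22×12.5 + 42×17.5 + 28×22.5 + 25×27.5 + 13×32.5 + 14×37.5 = 3447.5
n = Σf = 175
Mean = 3447.5 / 175 = 19.7000

19.700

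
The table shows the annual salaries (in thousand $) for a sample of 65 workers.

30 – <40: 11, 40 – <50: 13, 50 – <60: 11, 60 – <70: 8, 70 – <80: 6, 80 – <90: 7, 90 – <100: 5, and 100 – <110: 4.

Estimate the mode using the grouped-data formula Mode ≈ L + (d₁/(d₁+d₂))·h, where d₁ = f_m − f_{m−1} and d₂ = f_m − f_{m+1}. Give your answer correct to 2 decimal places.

Modal class: 40 – <50 (highest frequency 13).
d₁ = 13 − 11 = 2, d₂ = 13 − 11 = 2
Mode ≈ 40 + (2/(2+2)) × 10 = 40 + 5.0000 = 45.0000

45.00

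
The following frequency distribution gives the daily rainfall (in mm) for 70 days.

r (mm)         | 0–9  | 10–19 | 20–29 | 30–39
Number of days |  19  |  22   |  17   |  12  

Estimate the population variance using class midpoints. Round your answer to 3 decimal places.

Midpoints: 4.5, 14.5, 24.5, 34.5
n = 70, Σfm = 1235, mean = 17.6429
Σfm² = 29497.5
Σf(m − x̄)² = Σfm² − (Σfm)²/n = 29497.5 − 1235²/70 = 7708.5714
Population variance = 7708.5714 / 70 = 110.1224

110.122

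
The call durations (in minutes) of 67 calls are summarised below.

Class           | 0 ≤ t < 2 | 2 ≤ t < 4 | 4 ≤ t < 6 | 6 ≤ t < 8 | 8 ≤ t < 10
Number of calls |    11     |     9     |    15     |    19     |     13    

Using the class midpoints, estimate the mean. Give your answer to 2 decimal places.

Midpoints: 1, 3, 5, 7, 9
Σfm = 11×1 + 9×3 + 15×5 + 19×7 + 13×9 = 363
n = Σf = 67
Mean = 363 / 67 = 5.4179

5.42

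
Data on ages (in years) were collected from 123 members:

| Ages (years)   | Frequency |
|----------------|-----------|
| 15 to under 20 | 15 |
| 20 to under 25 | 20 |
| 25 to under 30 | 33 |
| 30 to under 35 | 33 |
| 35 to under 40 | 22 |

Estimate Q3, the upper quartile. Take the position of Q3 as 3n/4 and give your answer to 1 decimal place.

33.7

Cumulative frequencies: 15, 35, 68, 101, 123
n = 123; position = 3n/4 = 92.25.
This falls in the class 30 to under 35: L = 30, F = 68, f = 33, h = 5.
Upper quartile ≈ 30 + ((92.25 − 68) / 33) × 5 = 33.6742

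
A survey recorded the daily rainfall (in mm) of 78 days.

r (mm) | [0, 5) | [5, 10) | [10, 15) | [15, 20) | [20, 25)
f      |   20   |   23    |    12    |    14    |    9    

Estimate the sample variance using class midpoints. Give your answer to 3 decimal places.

45.675

Midpoints: 2.5, 7.5, 12.5, 17.5, 22.5
n = 78, Σfm = 820, mean = 10.5128
Σfm² = 12137.5
Σf(m − x̄)² = Σfm² − (Σfm)²/n = 12137.5 − 820²/78 = 3516.9872
Sample variance = 3516.9872 / 77 = 45.6752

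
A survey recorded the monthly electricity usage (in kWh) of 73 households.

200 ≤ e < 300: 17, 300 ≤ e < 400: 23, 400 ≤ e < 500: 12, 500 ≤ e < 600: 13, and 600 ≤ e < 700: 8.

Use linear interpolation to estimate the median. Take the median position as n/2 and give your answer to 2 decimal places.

384.78

Cumulative frequencies: 17, 40, 52, 65, 73
n = 73; position = n/2 = 36.5.
This falls in the class 300 ≤ e < 400: L = 300, F = 17, f = 23, h = 100.
Median ≈ 300 + ((36.5 − 17) / 23) × 100 = 384.7826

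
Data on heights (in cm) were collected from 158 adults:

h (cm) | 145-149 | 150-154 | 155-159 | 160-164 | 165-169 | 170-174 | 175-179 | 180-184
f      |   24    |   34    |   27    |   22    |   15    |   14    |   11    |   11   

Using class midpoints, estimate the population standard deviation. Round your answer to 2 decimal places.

Midpoints: 147, 152, 157, 162, 167, 172, 177, 182
n = 158, Σfm = 25361, mean = 160.5127
Σfm² = 4088537
Σf(m − x̄)² = Σfm² − (Σfm)²/n = 4088537 − 25361²/158 = 17775.4747
Population variance = 17775.4747 / 158 = 112.5030
Standard deviation = √112.5030 = 10.6067

10.61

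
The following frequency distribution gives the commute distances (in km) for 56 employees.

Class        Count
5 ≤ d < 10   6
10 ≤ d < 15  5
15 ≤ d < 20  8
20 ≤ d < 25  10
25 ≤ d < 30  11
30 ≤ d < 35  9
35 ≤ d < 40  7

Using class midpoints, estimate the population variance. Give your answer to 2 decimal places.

Midpoints: 7.5, 12.5, 17.5, 22.5, 27.5, 32.5, 37.5
n = 56, Σfm = 1330, mean = 23.7500
Σfm² = 36300
Σf(m − x̄)² = Σfm² − (Σfm)²/n = 36300 − 1330²/56 = 4712.5000
Population variance = 4712.5000 / 56 = 84.1518

84.15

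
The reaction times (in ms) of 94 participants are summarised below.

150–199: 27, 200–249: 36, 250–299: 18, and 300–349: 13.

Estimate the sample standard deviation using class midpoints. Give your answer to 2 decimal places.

50.25

Midpoints: 174.5, 224.5, 274.5, 324.5
n = 94, Σfm = 21953, mean = 233.5426
Σfm² = 5361773.5
Σf(m − x̄)² = Σfm² − (Σfm)²/n = 5361773.5 − 21953²/94 = 234813.8298
Sample variance = 234813.8298 / 93 = 2524.8799
Standard deviation = √2524.8799 = 50.2482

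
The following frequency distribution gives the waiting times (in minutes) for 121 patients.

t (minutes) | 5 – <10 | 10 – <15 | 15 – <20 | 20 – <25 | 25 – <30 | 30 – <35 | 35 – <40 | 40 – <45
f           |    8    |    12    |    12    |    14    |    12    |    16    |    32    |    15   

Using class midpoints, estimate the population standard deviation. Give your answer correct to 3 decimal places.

Midpoints: 7.5, 12.5, 17.5, 22.5, 27.5, 32.5, 37.5, 42.5
n = 121, Σfm = 3422.5, mean = 28.2851
Σfm² = 111156.25
Σf(m − x̄)² = Σfm² − (Σfm)²/n = 111156.25 − 3422.5²/121 = 14350.4132
Population variance = 14350.4132 / 121 = 118.5985
Standard deviation = √118.5985 = 10.8903

10.890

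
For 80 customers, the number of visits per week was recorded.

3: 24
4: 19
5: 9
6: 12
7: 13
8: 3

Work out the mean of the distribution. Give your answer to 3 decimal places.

4.750

Values: 3, 4, 5, 6, 7, 8
Σfx = 24×3 + 19×4 + 9×5 + 12×6 + 13×7 + 3×8 = 380
n = Σf = 80
Mean = 380 / 80 = 4.7500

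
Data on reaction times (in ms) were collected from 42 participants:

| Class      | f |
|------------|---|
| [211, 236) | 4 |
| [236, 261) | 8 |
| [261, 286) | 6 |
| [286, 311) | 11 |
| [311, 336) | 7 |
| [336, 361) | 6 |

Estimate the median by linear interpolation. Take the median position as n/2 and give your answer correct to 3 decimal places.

Cumulative frequencies: 4, 12, 18, 29, 36, 42
n = 42; position = n/2 = 21.
This falls in the class [286, 311): L = 286, F = 18, f = 11, h = 25.
Median ≈ 286 + ((21 − 18) / 11) × 25 = 292.8182

292.818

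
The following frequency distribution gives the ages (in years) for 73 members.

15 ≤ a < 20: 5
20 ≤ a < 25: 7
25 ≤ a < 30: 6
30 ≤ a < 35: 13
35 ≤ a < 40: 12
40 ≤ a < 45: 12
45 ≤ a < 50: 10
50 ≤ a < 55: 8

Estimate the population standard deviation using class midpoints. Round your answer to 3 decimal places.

10.180

Midpoints: 17.5, 22.5, 27.5, 32.5, 37.5, 42.5, 47.5, 52.5
n = 73, Σfm = 2687.5, mean = 36.8151
Σfm² = 106506.25
Σf(m − x̄)² = Σfm² − (Σfm)²/n = 106506.25 − 2687.5²/73 = 7565.7534
Population variance = 7565.7534 / 73 = 103.6405
Standard deviation = √103.6405 = 10.1804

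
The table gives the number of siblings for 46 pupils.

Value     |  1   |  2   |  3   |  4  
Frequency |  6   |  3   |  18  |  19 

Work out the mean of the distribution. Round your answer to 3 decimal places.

3.087

Values: 1, 2, 3, 4
Σfx = 6×1 + 3×2 + 18×3 + 19×4 = 142
n = Σf = 46
Mean = 142 / 46 = 3.0870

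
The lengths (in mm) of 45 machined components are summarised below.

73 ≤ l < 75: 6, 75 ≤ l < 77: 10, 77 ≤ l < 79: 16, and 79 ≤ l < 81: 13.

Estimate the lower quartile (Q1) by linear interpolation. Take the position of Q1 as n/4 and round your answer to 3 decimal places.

76.050

Cumulative frequencies: 6, 16, 32, 45
n = 45; position = n/4 = 11.25.
This falls in the class 75 ≤ l < 77: L = 75, F = 6, f = 10, h = 2.
Lower quartile ≈ 75 + ((11.25 − 6) / 10) × 2 = 76.0500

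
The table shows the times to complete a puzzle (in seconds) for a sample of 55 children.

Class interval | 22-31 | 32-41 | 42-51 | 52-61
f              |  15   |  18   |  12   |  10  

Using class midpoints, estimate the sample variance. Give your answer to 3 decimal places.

Midpoints: 26.5, 36.5, 46.5, 56.5
n = 55, Σfm = 2177.5, mean = 39.5909
Σfm² = 92383.75
Σf(m − x̄)² = Σfm² − (Σfm)²/n = 92383.75 − 2177.5²/55 = 6174.5455
Sample variance = 6174.5455 / 54 = 114.3434

114.343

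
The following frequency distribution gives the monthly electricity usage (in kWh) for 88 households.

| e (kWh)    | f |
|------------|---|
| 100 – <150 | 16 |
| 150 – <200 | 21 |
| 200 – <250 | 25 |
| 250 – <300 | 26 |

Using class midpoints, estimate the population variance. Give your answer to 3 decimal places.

Midpoints: 125, 175, 225, 275
n = 88, Σfm = 18450, mean = 209.6591
Σfm² = 4125000
Σf(m − x̄)² = Σfm² − (Σfm)²/n = 4125000 − 18450²/88 = 256789.7727
Population variance = 256789.7727 / 88 = 2918.0656

2918.066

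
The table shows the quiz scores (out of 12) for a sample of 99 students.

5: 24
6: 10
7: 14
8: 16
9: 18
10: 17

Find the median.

8

Cumulative frequencies: 24, 34, 48, 64, 82, 99
n = 99, so the median is the value in position (n+1)/2 = 50.
Position 50 falls at value 8.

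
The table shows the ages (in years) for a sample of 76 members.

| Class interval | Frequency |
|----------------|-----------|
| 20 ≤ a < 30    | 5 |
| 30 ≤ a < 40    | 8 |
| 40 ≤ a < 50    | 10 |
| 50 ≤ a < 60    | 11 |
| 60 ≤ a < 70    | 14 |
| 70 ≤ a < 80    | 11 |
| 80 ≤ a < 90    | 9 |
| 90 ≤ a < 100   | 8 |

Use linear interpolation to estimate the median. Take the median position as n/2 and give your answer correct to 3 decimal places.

Cumulative frequencies: 5, 13, 23, 34, 48, 59, 68, 76
n = 76; position = n/2 = 38.
This falls in the class 60 ≤ a < 70: L = 60, F = 34, f = 14, h = 10.
Median ≈ 60 + ((38 − 34) / 14) × 10 = 62.8571

62.857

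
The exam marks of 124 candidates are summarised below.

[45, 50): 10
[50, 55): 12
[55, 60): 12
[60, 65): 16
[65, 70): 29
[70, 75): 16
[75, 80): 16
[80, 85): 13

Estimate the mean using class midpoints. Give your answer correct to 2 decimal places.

Midpoints: 47.5, 52.5, 57.5, 62.5, 67.5, 72.5, 77.5, 82.5
Σfm = 10×47.5 + 12×52.5 + 12×57.5 + 16×62.5 + 29×67.5 + 16×72.5 + 16×77.5 + 13×82.5 = 8225
n = Σf = 124
Mean = 8225 / 124 = 66.3306

66.33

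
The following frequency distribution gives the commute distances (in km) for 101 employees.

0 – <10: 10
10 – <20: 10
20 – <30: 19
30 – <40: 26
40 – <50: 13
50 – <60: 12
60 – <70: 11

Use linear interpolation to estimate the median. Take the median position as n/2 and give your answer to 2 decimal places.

Cumulative frequencies: 10, 20, 39, 65, 78, 90, 101
n = 101; position = n/2 = 50.5.
This falls in the class 30 – <40: L = 30, F = 39, f = 26, h = 10.
Median ≈ 30 + ((50.5 − 39) / 26) × 10 = 34.4231

34.42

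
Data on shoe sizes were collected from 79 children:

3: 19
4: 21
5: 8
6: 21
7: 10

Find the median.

Cumulative frequencies: 19, 40, 48, 69, 79
n = 79, so the median is the value in position (n+1)/2 = 40.
Position 40 falls at value 4.

4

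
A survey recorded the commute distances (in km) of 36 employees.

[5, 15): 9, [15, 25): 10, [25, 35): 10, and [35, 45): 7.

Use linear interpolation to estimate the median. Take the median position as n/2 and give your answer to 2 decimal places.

24.00

Cumulative frequencies: 9, 19, 29, 36
n = 36; position = n/2 = 18.
This falls in the class [15, 25): L = 15, F = 9, f = 10, h = 10.
Median ≈ 15 + ((18 − 9) / 10) × 10 = 24.0000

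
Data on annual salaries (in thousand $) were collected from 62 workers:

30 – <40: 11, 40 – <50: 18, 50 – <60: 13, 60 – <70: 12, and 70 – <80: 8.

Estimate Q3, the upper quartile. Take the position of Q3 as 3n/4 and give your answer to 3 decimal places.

63.750

Cumulative frequencies: 11, 29, 42, 54, 62
n = 62; position = 3n/4 = 46.5.
This falls in the class 60 – <70: L = 60, F = 42, f = 12, h = 10.
Upper quartile ≈ 60 + ((46.5 − 42) / 12) × 10 = 63.7500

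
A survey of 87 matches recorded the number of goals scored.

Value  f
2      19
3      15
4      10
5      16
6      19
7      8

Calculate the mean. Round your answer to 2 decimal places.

4.29

Values: 2, 3, 4, 5, 6, 7
Σfx = 19×2 + 15×3 + 10×4 + 16×5 + 19×6 + 8×7 = 373
n = Σf = 87
Mean = 373 / 87 = 4.2874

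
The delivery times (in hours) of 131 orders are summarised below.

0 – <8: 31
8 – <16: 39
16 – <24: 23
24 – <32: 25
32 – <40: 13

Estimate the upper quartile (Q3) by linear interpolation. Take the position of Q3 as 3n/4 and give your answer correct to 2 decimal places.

Cumulative frequencies: 31, 70, 93, 118, 131
n = 131; position = 3n/4 = 98.25.
This falls in the class 24 – <32: L = 24, F = 93, f = 25, h = 8.
Upper quartile ≈ 24 + ((98.25 − 93) / 25) × 8 = 25.6800

25.68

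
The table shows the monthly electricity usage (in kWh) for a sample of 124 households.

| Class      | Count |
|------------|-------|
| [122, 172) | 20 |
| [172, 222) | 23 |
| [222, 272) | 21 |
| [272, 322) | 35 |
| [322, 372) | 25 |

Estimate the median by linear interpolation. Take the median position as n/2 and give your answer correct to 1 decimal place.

Cumulative frequencies: 20, 43, 64, 99, 124
n = 124; position = n/2 = 62.
This falls in the class [222, 272): L = 222, F = 43, f = 21, h = 50.
Median ≈ 222 + ((62 − 43) / 21) × 50 = 267.2381

267.2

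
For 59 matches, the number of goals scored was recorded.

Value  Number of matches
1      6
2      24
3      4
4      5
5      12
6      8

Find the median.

2

Cumulative frequencies: 6, 30, 34, 39, 51, 59
n = 59, so the median is the value in position (n+1)/2 = 30.
Position 30 falls at value 2.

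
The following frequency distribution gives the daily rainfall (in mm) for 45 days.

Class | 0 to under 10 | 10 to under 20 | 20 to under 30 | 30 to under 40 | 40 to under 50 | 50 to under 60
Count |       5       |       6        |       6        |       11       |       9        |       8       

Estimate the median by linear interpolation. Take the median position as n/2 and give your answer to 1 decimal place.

Cumulative frequencies: 5, 11, 17, 28, 37, 45
n = 45; position = n/2 = 22.5.
This falls in the class 30 to under 40: L = 30, F = 17, f = 11, h = 10.
Median ≈ 30 + ((22.5 − 17) / 11) × 10 = 35.0000

35.0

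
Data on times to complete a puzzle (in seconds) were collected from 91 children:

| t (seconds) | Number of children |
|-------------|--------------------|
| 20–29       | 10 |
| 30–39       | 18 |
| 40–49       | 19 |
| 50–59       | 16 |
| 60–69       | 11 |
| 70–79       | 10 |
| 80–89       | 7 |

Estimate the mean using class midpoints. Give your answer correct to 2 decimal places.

50.87

Midpoints: 24.5, 34.5, 44.5, 54.5, 64.5, 74.5, 84.5
Σfm = 10×24.5 + 18×34.5 + 19×44.5 + 16×54.5 + 11×64.5 + 10×74.5 + 7×84.5 = 4629.5
n = Σf = 91
Mean = 4629.5 / 91 = 50.8736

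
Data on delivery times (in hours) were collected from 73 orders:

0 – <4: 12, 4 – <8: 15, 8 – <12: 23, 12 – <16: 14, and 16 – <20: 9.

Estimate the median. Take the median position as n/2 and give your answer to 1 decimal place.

9.7

Cumulative frequencies: 12, 27, 50, 64, 73
n = 73; position = n/2 = 36.5.
This falls in the class 8 – <12: L = 8, F = 27, f = 23, h = 4.
Median ≈ 8 + ((36.5 − 27) / 23) × 4 = 9.6522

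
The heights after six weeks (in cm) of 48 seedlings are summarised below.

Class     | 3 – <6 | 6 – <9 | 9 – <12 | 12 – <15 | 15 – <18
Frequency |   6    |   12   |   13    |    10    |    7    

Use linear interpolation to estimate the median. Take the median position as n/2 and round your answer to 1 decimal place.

10.4

Cumulative frequencies: 6, 18, 31, 41, 48
n = 48; position = n/2 = 24.
This falls in the class 9 – <12: L = 9, F = 18, f = 13, h = 3.
Median ≈ 9 + ((24 − 18) / 13) × 3 = 10.3846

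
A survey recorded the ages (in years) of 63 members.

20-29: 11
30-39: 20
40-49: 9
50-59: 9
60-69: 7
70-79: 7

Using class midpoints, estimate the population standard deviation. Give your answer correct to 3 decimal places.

Midpoints: 24.5, 34.5, 44.5, 54.5, 64.5, 74.5
n = 63, Σfm = 2823.5, mean = 44.8175
Σfm² = 142935.75
Σf(m − x̄)² = Σfm² − (Σfm)²/n = 142935.75 − 2823.5²/63 = 16393.6508
Population variance = 16393.6508 / 63 = 260.2167
Standard deviation = √260.2167 = 16.1312

16.131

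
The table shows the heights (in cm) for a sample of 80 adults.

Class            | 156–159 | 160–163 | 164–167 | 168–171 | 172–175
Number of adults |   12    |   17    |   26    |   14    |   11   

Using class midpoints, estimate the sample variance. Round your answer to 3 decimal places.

24.848

Midpoints: 157.5, 161.5, 165.5, 169.5, 173.5
n = 80, Σfm = 13220, mean = 165.2500
Σfm² = 2186568
Σf(m − x̄)² = Σfm² − (Σfm)²/n = 2186568 − 13220²/80 = 1963.0000
Sample variance = 1963.0000 / 79 = 24.8481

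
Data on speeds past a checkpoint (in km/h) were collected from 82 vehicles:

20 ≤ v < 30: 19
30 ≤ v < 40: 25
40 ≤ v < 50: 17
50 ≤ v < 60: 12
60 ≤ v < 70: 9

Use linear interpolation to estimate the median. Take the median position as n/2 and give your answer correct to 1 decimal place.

Cumulative frequencies: 19, 44, 61, 73, 82
n = 82; position = n/2 = 41.
This falls in the class 30 ≤ v < 40: L = 30, F = 19, f = 25, h = 10.
Median ≈ 30 + ((41 − 19) / 25) × 10 = 38.8000

38.8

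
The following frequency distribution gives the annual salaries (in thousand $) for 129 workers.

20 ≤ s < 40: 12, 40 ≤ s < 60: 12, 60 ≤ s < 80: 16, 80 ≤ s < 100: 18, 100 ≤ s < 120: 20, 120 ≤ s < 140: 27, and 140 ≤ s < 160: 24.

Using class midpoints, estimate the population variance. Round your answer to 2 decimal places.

1482.22

Midpoints: 30, 50, 70, 90, 110, 130, 150
n = 129, Σfm = 13010, mean = 100.8527
Σfm² = 1503300
Σf(m − x̄)² = Σfm² − (Σfm)²/n = 1503300 − 13010²/129 = 191206.2016
Population variance = 191206.2016 / 129 = 1482.2186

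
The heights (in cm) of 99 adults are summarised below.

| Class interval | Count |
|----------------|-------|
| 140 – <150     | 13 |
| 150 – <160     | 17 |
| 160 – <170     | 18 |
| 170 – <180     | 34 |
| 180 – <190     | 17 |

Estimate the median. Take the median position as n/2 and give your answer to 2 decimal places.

170.44

Cumulative frequencies: 13, 30, 48, 82, 99
n = 99; position = n/2 = 49.5.
This falls in the class 170 – <180: L = 170, F = 48, f = 34, h = 10.
Median ≈ 170 + ((49.5 − 48) / 34) × 10 = 170.4412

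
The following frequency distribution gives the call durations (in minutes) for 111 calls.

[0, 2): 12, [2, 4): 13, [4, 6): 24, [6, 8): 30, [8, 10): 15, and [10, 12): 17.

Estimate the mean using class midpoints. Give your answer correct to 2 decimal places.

Midpoints: 1, 3, 5, 7, 9, 11
Σfm = 12×1 + 13×3 + 24×5 + 30×7 + 15×9 + 17×11 = 703
n = Σf = 111
Mean = 703 / 111 = 6.3333

6.33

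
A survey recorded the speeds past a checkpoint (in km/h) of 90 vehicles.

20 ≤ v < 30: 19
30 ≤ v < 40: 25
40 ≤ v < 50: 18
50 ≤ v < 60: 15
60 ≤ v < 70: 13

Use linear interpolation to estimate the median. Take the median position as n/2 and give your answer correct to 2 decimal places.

40.56

Cumulative frequencies: 19, 44, 62, 77, 90
n = 90; position = n/2 = 45.
This falls in the class 40 ≤ v < 50: L = 40, F = 44, f = 18, h = 10.
Median ≈ 40 + ((45 − 44) / 18) × 10 = 40.5556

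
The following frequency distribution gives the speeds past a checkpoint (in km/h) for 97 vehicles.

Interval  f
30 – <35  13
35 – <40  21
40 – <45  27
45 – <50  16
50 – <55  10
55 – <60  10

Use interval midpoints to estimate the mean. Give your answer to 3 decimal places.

43.479

Midpoints: 32.5, 37.5, 42.5, 47.5, 52.5, 57.5
Σfm = 13×32.5 + 21×37.5 + 27×42.5 + 16×47.5 + 10×52.5 + 10×57.5 = 4217.5
n = Σf = 97
Mean = 4217.5 / 97 = 43.4794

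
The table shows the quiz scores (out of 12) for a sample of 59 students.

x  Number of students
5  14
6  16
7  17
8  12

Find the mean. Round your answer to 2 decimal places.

6.46

Values: 5, 6, 7, 8
Σfx = 14×5 + 16×6 + 17×7 + 12×8 = 381
n = Σf = 59
Mean = 381 / 59 = 6.4576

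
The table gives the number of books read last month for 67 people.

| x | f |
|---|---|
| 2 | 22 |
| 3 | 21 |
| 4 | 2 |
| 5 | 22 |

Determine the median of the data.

Cumulative frequencies: 22, 43, 45, 67
n = 67, so the median is the value in position (n+1)/2 = 34.
Position 34 falls at value 3.

3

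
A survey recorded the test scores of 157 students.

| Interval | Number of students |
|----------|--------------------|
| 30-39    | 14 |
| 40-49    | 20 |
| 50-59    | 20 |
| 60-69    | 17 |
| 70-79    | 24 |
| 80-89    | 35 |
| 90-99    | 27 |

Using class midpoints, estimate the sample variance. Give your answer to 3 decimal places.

384.011

Midpoints: 34.5, 44.5, 54.5, 64.5, 74.5, 84.5, 94.5
n = 157, Σfm = 10856.5, mean = 69.1497
Σfm² = 810629.25
Σf(m − x̄)² = Σfm² − (Σfm)²/n = 810629.25 − 10856.5²/157 = 59905.7325
Sample variance = 59905.7325 / 156 = 384.0111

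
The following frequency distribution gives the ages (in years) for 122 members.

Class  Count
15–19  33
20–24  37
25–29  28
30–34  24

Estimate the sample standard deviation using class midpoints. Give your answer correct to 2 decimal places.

5.41

Midpoints: 17, 22, 27, 32
n = 122, Σfm = 2899, mean = 23.7623
Σfm² = 72433
Σf(m − x̄)² = Σfm² − (Σfm)²/n = 72433 − 2899²/122 = 3546.1066
Sample variance = 3546.1066 / 121 = 29.3067
Standard deviation = √29.3067 = 5.4136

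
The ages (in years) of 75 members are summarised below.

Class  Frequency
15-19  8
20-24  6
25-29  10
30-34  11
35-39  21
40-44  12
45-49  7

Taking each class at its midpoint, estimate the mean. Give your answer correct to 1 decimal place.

33.3

Midpoints: 17, 22, 27, 32, 37, 42, 47
Σfm = 8×17 + 6×22 + 10×27 + 11×32 + 21×37 + 12×42 + 7×47 = 2500
n = Σf = 75
Mean = 2500 / 75 = 33.3333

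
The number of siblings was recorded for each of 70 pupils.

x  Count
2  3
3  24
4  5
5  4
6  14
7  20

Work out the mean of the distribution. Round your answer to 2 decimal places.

4.89

Values: 2, 3, 4, 5, 6, 7
Σfx = 3×2 + 24×3 + 5×4 + 4×5 + 14×6 + 20×7 = 342
n = Σf = 70
Mean = 342 / 70 = 4.8857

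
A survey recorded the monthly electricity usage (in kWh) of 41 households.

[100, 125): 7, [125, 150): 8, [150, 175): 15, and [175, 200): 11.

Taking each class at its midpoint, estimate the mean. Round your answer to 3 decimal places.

155.793

Midpoints: 112.5, 137.5, 162.5, 187.5
Σfm = 7×112.5 + 8×137.5 + 15×162.5 + 11×187.5 = 6387.5
n = Σf = 41
Mean = 6387.5 / 41 = 155.7927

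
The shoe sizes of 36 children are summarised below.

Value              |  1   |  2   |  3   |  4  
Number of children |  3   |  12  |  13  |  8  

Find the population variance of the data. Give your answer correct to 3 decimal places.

0.812

Values: 1, 2, 3, 4
n = 36, Σfx = 98, mean = 2.7222
Σfx² = 296
Σf(x − x̄)² = Σfx² − (Σfx)²/n = 296 − 98²/36 = 29.2222
Population variance = 29.2222 / 36 = 0.8117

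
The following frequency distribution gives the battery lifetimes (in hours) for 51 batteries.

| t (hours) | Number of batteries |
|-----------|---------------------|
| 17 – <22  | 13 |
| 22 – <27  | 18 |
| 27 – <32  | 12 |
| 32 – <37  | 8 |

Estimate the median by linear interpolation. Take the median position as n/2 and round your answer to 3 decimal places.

Cumulative frequencies: 13, 31, 43, 51
n = 51; position = n/2 = 25.5.
This falls in the class 22 – <27: L = 22, F = 13, f = 18, h = 5.
Median ≈ 22 + ((25.5 − 13) / 18) × 5 = 25.4722

25.472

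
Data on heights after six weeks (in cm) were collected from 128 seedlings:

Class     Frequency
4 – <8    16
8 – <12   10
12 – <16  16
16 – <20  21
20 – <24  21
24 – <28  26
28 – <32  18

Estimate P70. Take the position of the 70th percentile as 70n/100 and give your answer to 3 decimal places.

Cumulative frequencies: 16, 26, 42, 63, 84, 110, 128
n = 128; position = 70n/100 = 89.6.
This falls in the class 24 – <28: L = 24, F = 84, f = 26, h = 4.
70th percentile ≈ 24 + ((89.6 − 84) / 26) × 4 = 24.8615

24.862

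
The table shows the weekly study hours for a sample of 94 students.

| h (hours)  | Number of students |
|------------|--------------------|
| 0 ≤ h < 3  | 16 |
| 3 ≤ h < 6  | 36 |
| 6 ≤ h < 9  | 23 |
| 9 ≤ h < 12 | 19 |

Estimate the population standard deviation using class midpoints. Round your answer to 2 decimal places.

2.99

Midpoints: 1.5, 4.5, 7.5, 10.5
n = 94, Σfm = 558, mean = 5.9362
Σfm² = 4153.5
Σf(m − x̄)² = Σfm² − (Σfm)²/n = 4153.5 − 558²/94 = 841.1170
Population variance = 841.1170 / 94 = 8.9481
Standard deviation = √8.9481 = 2.9913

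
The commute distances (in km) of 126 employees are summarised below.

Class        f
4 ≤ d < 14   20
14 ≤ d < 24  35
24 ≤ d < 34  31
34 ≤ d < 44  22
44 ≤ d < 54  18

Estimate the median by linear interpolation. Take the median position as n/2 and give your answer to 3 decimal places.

Cumulative frequencies: 20, 55, 86, 108, 126
n = 126; position = n/2 = 63.
This falls in the class 24 ≤ d < 34: L = 24, F = 55, f = 31, h = 10.
Median ≈ 24 + ((63 − 55) / 31) × 10 = 26.5806

26.581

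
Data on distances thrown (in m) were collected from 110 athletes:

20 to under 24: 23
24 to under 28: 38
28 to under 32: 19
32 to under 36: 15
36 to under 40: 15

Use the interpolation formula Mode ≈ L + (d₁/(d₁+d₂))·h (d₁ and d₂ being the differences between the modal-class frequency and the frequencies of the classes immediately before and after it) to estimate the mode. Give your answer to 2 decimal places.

Modal class: 24 to under 28 (highest frequency 38).
d₁ = 38 − 23 = 15, d₂ = 38 − 19 = 19
Mode ≈ 24 + (15/(15+19)) × 4 = 24 + 1.7647 = 25.7647

25.76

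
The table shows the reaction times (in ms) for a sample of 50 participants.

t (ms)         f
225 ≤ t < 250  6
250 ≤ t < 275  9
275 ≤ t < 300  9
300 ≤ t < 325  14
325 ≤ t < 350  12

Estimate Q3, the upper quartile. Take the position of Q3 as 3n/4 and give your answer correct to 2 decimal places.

324.11

Cumulative frequencies: 6, 15, 24, 38, 50
n = 50; position = 3n/4 = 37.5.
This falls in the class 300 ≤ t < 325: L = 300, F = 24, f = 14, h = 25.
Upper quartile ≈ 300 + ((37.5 − 24) / 14) × 25 = 324.1071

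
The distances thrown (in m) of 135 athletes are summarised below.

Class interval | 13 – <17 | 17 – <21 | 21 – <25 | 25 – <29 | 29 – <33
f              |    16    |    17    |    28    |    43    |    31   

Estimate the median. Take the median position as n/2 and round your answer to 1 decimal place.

Cumulative frequencies: 16, 33, 61, 104, 135
n = 135; position = n/2 = 67.5.
This falls in the class 25 – <29: L = 25, F = 61, f = 43, h = 4.
Median ≈ 25 + ((67.5 − 61) / 43) × 4 = 25.6047

25.6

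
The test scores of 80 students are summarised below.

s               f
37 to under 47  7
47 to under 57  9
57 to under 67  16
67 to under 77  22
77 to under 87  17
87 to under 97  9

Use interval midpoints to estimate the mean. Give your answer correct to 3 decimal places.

Midpoints: 42, 52, 62, 72, 82, 92
Σfm = 7×42 + 9×52 + 16×62 + 22×72 + 17×82 + 9×92 = 5560
n = Σf = 80
Mean = 5560 / 80 = 69.5000

69.500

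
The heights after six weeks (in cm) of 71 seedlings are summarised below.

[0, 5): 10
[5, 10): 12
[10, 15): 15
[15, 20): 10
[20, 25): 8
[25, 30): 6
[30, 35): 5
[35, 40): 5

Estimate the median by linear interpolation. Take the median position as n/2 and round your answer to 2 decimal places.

Cumulative frequencies: 10, 22, 37, 47, 55, 61, 66, 71
n = 71; position = n/2 = 35.5.
This falls in the class [10, 15): L = 10, F = 22, f = 15, h = 5.
Median ≈ 10 + ((35.5 − 22) / 15) × 5 = 14.5000

14.50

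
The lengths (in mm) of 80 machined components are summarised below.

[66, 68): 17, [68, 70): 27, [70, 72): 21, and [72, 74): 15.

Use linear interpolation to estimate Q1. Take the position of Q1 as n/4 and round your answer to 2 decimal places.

Cumulative frequencies: 17, 44, 65, 80
n = 80; position = n/4 = 20.
This falls in the class [68, 70): L = 68, F = 17, f = 27, h = 2.
Lower quartile ≈ 68 + ((20 − 17) / 27) × 2 = 68.2222

68.22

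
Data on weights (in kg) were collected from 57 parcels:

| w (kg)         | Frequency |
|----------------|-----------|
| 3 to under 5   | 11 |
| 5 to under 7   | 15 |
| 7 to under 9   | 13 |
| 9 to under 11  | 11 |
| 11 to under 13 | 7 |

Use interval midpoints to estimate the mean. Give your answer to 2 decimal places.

7.58

Midpoints: 4, 6, 8, 10, 12
Σfm = 11×4 + 15×6 + 13×8 + 11×10 + 7×12 = 432
n = Σf = 57
Mean = 432 / 57 = 7.5789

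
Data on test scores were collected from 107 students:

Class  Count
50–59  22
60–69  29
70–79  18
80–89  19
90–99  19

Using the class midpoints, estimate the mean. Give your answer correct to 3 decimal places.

73.005

Midpoints: 54.5, 64.5, 74.5, 84.5, 94.5
Σfm = 22×54.5 + 29×64.5 + 18×74.5 + 19×84.5 + 19×94.5 = 7811.5
n = Σf = 107
Mean = 7811.5 / 107 = 73.0047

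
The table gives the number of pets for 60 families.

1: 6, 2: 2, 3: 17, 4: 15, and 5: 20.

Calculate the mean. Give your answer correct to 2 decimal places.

3.68

Values: 1, 2, 3, 4, 5
Σfx = 6×1 + 2×2 + 17×3 + 15×4 + 20×5 = 221
n = Σf = 60
Mean = 221 / 60 = 3.6833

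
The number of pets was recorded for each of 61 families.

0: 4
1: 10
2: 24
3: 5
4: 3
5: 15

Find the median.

Cumulative frequencies: 4, 14, 38, 43, 46, 61
n = 61, so the median is the value in position (n+1)/2 = 31.
Position 31 falls at value 2.

2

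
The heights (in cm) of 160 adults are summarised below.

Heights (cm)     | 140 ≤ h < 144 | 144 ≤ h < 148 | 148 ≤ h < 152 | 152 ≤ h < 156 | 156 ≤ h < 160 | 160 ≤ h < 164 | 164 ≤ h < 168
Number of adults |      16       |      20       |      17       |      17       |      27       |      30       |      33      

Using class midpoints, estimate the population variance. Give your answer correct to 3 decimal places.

64.399

Midpoints: 142, 146, 150, 154, 158, 162, 166
n = 160, Σfm = 24964, mean = 156.0250
Σfm² = 3905312
Σf(m − x̄)² = Σfm² − (Σfm)²/n = 3905312 − 24964²/160 = 10303.9000
Population variance = 10303.9000 / 160 = 64.3994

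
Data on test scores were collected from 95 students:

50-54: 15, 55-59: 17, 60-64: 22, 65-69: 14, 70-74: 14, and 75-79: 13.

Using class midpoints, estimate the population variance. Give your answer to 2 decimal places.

66.27

Midpoints: 52, 57, 62, 67, 72, 77
n = 95, Σfm = 6060, mean = 63.7895
Σfm² = 392860
Σf(m − x̄)² = Σfm² − (Σfm)²/n = 392860 − 6060²/95 = 6295.7895
Population variance = 6295.7895 / 95 = 66.2715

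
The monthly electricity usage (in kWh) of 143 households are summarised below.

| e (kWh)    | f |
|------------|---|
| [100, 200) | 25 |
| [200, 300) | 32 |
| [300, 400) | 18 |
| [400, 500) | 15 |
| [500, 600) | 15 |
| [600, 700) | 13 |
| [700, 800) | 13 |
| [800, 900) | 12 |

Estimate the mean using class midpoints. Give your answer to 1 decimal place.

Midpoints: 150, 250, 350, 450, 550, 650, 750, 850
Σfm = 25×150 + 32×250 + 18×350 + 15×450 + 15×550 + 13×650 + 13×750 + 12×850 = 61450
n = Σf = 143
Mean = 61450 / 143 = 429.7203

429.7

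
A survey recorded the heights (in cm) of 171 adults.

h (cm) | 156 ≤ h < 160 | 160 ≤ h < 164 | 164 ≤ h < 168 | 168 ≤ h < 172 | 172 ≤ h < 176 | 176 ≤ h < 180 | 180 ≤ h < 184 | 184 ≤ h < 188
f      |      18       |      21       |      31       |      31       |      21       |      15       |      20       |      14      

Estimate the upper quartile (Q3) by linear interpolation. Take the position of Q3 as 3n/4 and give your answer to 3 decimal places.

Cumulative frequencies: 18, 39, 70, 101, 122, 137, 157, 171
n = 171; position = 3n/4 = 128.25.
This falls in the class 176 ≤ h < 180: L = 176, F = 122, f = 15, h = 4.
Upper quartile ≈ 176 + ((128.25 − 122) / 15) × 4 = 177.6667

177.667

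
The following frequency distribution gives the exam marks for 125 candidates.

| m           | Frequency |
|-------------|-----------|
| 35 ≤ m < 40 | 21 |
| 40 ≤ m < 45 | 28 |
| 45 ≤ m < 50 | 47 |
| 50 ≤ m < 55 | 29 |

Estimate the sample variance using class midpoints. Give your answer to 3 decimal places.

25.716

Midpoints: 37.5, 42.5, 47.5, 52.5
n = 125, Σfm = 5732.5, mean = 45.8600
Σfm² = 266081.25
Σf(m − x̄)² = Σfm² − (Σfm)²/n = 266081.25 − 5732.5²/125 = 3188.8000
Sample variance = 3188.8000 / 124 = 25.7161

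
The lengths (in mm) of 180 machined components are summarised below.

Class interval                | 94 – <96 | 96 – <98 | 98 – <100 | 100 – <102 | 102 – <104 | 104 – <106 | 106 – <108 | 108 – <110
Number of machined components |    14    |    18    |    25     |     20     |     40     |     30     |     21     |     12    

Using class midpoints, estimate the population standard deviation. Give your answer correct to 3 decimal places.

Midpoints: 95, 97, 99, 101, 103, 105, 107, 109
n = 180, Σfm = 18396, mean = 102.2000
Σfm² = 1882868
Σf(m − x̄)² = Σfm² − (Σfm)²/n = 1882868 − 18396²/180 = 2796.8000
Population variance = 2796.8000 / 180 = 15.5378
Standard deviation = √15.5378 = 3.9418

3.942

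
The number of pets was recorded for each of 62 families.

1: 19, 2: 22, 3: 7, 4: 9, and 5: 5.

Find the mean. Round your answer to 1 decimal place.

Values: 1, 2, 3, 4, 5
Σfx = 19×1 + 22×2 + 7×3 + 9×4 + 5×5 = 145
n = Σf = 62
Mean = 145 / 62 = 2.3387

2.3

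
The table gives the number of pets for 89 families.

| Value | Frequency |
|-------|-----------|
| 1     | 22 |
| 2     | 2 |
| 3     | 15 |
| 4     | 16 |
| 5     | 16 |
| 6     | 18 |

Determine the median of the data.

4

Cumulative frequencies: 22, 24, 39, 55, 71, 89
n = 89, so the median is the value in position (n+1)/2 = 45.
Position 45 falls at value 4.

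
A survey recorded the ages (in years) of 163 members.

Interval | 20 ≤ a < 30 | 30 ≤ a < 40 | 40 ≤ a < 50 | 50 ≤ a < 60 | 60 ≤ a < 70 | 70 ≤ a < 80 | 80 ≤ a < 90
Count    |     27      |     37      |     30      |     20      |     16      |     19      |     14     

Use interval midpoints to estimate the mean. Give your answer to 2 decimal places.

Midpoints: 25, 35, 45, 55, 65, 75, 85
Σfm = 27×25 + 37×35 + 30×45 + 20×55 + 16×65 + 19×75 + 14×85 = 8075
n = Σf = 163
Mean = 8075 / 163 = 49.5399

49.54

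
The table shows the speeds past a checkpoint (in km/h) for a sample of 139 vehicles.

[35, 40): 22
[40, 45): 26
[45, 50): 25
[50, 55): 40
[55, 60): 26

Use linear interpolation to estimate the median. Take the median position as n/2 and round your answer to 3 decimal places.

Cumulative frequencies: 22, 48, 73, 113, 139
n = 139; position = n/2 = 69.5.
This falls in the class [45, 50): L = 45, F = 48, f = 25, h = 5.
Median ≈ 45 + ((69.5 − 48) / 25) × 5 = 49.3000

49.300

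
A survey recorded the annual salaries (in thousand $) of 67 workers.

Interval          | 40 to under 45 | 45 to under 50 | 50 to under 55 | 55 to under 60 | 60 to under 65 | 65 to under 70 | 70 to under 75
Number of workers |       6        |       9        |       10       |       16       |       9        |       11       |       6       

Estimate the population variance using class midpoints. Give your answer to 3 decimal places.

Midpoints: 42.5, 47.5, 52.5, 57.5, 62.5, 67.5, 72.5
n = 67, Σfm = 3867.5, mean = 57.7239
Σfm² = 228418.75
Σf(m − x̄)² = Σfm² − (Σfm)²/n = 228418.75 − 3867.5²/67 = 5171.6418
Population variance = 5171.6418 / 67 = 77.1887

77.189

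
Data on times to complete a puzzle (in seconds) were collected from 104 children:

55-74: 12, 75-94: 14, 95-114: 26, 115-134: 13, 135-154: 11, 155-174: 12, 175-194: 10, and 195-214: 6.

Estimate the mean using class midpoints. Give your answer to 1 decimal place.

124.3

Midpoints: 64.5, 84.5, 104.5, 124.5, 144.5, 164.5, 184.5, 204.5
Σfm = 12×64.5 + 14×84.5 + 26×104.5 + 13×124.5 + 11×144.5 + 12×164.5 + 10×184.5 + 6×204.5 = 12928
n = Σf = 104
Mean = 12928 / 104 = 124.3077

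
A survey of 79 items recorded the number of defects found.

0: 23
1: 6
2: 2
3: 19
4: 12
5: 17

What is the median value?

Cumulative frequencies: 23, 29, 31, 50, 62, 79
n = 79, so the median is the value in position (n+1)/2 = 40.
Position 40 falls at value 3.

3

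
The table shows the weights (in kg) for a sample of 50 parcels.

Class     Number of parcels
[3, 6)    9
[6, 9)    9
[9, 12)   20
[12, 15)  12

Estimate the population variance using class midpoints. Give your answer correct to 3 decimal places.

9.450

Midpoints: 4.5, 7.5, 10.5, 13.5
n = 50, Σfm = 480, mean = 9.6000
Σfm² = 5080.5
Σf(m − x̄)² = Σfm² − (Σfm)²/n = 5080.5 − 480²/50 = 472.5000
Population variance = 472.5000 / 50 = 9.4500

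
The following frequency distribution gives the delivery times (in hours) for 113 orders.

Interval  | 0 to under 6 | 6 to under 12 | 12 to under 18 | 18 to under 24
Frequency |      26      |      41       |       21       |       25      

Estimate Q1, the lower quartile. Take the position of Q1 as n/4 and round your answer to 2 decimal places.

6.33

Cumulative frequencies: 26, 67, 88, 113
n = 113; position = n/4 = 28.25.
This falls in the class 6 to under 12: L = 6, F = 26, f = 41, h = 6.
Lower quartile ≈ 6 + ((28.25 − 26) / 41) × 6 = 6.3293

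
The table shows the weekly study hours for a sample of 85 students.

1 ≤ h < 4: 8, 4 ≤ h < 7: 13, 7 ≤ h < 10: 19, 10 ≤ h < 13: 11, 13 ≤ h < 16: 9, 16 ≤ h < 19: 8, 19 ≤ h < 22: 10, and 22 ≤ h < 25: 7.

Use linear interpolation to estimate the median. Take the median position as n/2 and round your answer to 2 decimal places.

Cumulative frequencies: 8, 21, 40, 51, 60, 68, 78, 85
n = 85; position = n/2 = 42.5.
This falls in the class 10 ≤ h < 13: L = 10, F = 40, f = 11, h = 3.
Median ≈ 10 + ((42.5 − 40) / 11) × 3 = 10.6818

10.68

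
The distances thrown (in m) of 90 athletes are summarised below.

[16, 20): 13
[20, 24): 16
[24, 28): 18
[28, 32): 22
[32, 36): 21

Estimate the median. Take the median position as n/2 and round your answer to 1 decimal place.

27.6

Cumulative frequencies: 13, 29, 47, 69, 90
n = 90; position = n/2 = 45.
This falls in the class [24, 28): L = 24, F = 29, f = 18, h = 4.
Median ≈ 24 + ((45 − 29) / 18) × 4 = 27.5556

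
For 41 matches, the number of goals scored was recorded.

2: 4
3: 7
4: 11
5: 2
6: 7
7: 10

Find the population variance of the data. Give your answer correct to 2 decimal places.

Values: 2, 3, 4, 5, 6, 7
n = 41, Σfx = 195, mean = 4.7561
Σfx² = 1047
Σf(x − x̄)² = Σfx² − (Σfx)²/n = 1047 − 195²/41 = 119.5610
Population variance = 119.5610 / 41 = 2.9161

2.92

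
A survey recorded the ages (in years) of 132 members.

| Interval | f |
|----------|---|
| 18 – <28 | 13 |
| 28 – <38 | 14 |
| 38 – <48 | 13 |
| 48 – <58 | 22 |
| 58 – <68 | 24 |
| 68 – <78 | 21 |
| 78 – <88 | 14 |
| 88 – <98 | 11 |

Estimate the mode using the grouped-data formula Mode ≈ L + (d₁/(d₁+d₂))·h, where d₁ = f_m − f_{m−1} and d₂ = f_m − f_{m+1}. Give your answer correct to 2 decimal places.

62.00

Modal class: 58 – <68 (highest frequency 24).
d₁ = 24 − 22 = 2, d₂ = 24 − 21 = 3
Mode ≈ 58 + (2/(2+3)) × 10 = 58 + 4.0000 = 62.0000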